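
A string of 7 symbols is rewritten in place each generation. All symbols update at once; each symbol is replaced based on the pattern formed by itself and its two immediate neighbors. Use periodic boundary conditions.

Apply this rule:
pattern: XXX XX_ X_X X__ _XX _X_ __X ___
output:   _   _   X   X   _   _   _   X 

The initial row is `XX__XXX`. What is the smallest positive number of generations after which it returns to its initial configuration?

__X____
X__XXXX
_X_____
__XXXXX
X______
_XXXXX_
______X
XXXXX__
_____X_
XXXX__X
____X__
XXX__XX
___X___
XX__XXX

14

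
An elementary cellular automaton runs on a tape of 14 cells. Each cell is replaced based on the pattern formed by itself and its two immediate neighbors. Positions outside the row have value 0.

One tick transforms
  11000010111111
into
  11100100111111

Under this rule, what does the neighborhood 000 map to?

At position 3 the neighborhood is 000; the next row has 0 there.

0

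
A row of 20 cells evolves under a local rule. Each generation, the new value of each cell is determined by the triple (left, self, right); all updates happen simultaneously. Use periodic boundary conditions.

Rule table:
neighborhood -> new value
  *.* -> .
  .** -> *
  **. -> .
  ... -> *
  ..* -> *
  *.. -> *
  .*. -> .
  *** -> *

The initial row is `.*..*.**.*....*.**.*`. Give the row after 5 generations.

..*..*****..*..*****

..**..*...****..*...
***.**.******.**.***
**..*..*****..*..***
*.**.******.**.*****
..*..*****..*..*****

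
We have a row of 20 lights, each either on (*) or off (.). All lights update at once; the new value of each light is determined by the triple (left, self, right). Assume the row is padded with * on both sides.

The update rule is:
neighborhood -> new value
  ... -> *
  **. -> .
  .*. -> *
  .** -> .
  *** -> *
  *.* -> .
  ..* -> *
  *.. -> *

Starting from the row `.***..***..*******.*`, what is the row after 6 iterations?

..*.**.*.**.*****...
***....*.....***.***
**.**********.*...**
*...********..****.*
.***.******.**.**...
..*...****.......***

..*...****.......***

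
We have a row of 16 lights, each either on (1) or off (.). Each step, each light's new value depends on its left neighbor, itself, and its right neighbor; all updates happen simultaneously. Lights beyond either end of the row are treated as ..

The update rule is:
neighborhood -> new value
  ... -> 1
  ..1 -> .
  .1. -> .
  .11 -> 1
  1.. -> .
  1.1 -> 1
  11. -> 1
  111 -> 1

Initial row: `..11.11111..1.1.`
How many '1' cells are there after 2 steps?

11

1.11111111...1..
.111111111.1...1
count of 1: 11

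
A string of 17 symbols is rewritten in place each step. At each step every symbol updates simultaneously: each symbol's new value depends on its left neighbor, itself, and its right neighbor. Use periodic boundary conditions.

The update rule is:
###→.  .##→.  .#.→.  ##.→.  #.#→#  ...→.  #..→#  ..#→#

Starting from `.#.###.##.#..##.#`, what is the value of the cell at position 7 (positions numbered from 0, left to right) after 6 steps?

#

#.#...#..#.##..#.
.#.#.#.##.#..##.#
#.#.#.#..#.##..#.
.#.#.#.##.#..##.#  (repeats step 2; period 2)
step 6: .#.#.#.##.#..##.#
position 7 holds #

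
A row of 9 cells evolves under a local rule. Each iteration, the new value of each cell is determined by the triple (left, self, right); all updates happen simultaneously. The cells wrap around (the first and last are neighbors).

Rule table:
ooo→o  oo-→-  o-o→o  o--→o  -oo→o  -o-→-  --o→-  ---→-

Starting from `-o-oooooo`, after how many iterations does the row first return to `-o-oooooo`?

9

iteration 1: o-oooooo-
iteration 2: -oooooo-o
iteration 3: oooooo-o-
iteration 4: ooooo-o-o
iteration 5: oooo-o-oo
iteration 6: ooo-o-ooo
iteration 7: oo-o-oooo
iteration 8: o-o-ooooo
iteration 9: -o-oooooo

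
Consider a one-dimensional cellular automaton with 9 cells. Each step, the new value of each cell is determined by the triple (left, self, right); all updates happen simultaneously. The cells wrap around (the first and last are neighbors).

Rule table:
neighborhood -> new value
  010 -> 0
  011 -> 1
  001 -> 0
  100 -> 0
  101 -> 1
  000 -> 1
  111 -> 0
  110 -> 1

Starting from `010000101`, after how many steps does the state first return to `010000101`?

100110010
000110001
010110100
001111001
001001000
100000011
101111010
011001101
111001110
101001011
110000110
110110111
011111100
010000101

14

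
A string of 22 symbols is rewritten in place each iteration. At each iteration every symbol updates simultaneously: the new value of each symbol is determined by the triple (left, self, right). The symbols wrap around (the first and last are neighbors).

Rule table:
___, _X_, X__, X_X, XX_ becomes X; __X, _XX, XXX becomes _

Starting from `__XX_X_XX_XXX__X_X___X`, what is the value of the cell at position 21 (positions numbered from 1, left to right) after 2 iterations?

X__XXXX_XX__XX_XXXXX_X
XX____XX_XX__XX____XX_
position 21 holds X

X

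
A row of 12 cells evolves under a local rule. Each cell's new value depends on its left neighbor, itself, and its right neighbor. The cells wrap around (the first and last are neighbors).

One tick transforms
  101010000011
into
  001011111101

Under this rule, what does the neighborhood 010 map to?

1

At position 2 the neighborhood is 010; the next row has 1 there.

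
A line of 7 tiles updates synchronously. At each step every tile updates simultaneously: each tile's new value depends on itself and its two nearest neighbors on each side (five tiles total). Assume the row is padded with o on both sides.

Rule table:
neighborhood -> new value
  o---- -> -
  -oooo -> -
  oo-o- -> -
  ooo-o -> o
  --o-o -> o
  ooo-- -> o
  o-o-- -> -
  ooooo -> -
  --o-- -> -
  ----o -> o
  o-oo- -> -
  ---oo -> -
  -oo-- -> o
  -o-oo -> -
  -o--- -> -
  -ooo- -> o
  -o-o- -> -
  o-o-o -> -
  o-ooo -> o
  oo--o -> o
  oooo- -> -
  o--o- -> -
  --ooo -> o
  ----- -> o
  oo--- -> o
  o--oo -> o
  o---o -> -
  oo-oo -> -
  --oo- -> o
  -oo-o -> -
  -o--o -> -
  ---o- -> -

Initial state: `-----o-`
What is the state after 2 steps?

o-oo-o-
o------

o------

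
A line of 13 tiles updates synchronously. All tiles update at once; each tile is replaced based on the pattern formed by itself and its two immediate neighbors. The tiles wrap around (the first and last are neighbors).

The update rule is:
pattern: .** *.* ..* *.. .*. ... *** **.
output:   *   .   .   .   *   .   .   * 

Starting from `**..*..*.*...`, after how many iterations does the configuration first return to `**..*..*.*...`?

1

**..*..*.*...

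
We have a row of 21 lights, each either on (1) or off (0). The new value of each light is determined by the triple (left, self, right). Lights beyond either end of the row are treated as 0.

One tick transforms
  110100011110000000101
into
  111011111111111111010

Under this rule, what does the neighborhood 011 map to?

At position 0 the neighborhood is 011; the next row has 1 there.

1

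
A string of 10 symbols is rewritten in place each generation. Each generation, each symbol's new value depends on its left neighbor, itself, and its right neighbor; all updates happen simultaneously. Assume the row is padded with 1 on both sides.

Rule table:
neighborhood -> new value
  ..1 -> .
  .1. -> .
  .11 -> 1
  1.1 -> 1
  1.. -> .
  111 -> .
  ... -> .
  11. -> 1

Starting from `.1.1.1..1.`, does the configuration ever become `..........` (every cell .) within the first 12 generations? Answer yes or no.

generation 1: 1.1.1....1
generation 2: 11.1.....1
generation 3: .11......1
generation 4: 111......1
generation 5: ..1......1
generation 6: .........1
generation 7: .........1  (fixed point — unchanged through generation 12)
generation 12 is .........1, still not uniform .

no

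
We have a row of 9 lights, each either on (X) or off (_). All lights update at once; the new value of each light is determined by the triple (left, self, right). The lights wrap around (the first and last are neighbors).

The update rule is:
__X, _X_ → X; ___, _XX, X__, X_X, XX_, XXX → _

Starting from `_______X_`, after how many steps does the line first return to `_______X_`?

step 1: ______XX_
step 2: _____X___
step 3: ____XX___
step 4: ___X_____
step 5: __XX_____
step 6: _X_______
step 7: XX_______
step 8: ________X
step 9: _______XX
step 10: ______X__
step 11: _____XX__
step 12: ____X____
step 13: ___XX____
step 14: __X______
step 15: _XX______
step 16: X________
step 17: X_______X
step 18: _______X_

18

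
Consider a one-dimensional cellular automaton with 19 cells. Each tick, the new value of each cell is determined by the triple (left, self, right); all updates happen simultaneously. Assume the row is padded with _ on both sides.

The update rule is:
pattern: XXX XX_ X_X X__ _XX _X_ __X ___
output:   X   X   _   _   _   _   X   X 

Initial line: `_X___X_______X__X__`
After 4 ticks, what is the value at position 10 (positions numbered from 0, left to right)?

X

X__XX__XXXXXX__X__X
__X_X_X_XXXXX_X__X_
XX_______XXXX___X__
_X_XXXXXX_XXX_XX__X
position 10 holds X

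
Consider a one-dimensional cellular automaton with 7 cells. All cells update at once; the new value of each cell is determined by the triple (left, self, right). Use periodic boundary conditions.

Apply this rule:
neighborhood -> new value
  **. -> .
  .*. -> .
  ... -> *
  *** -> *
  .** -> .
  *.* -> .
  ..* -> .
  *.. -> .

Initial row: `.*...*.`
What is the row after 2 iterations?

**...**

...*...
**...**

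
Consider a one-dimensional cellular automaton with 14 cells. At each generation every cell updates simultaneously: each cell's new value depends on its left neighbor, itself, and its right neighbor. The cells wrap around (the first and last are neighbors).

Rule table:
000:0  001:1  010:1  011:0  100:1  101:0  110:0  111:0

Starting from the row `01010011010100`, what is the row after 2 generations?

11011100010110
00000010110000

00000010110000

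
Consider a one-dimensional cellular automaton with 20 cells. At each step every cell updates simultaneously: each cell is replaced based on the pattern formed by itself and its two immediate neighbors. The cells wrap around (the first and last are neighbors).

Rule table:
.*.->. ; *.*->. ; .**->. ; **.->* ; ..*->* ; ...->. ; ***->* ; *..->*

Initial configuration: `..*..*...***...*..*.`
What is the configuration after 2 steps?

....*......**....*..

.*.**.*.*.***.*.**.*
....*......**....*..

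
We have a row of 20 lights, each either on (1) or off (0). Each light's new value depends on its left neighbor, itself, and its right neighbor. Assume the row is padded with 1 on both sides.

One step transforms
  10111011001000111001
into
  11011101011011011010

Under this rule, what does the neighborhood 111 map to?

At position 3 the neighborhood is 111; the next row has 1 there.

1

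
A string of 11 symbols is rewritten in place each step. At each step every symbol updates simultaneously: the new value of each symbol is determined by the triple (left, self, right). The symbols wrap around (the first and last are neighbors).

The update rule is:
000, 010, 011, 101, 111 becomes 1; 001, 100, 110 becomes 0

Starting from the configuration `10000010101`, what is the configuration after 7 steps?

11111001011

00111011111
00110111110
10101111100
11111111000
11111110010
11111100011
11111001011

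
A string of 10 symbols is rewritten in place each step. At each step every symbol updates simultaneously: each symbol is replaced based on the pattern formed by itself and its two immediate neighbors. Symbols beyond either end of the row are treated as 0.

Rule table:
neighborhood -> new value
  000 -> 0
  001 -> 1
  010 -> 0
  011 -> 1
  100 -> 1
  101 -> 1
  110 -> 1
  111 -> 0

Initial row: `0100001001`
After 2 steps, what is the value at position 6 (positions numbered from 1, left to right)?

0

step 1: 1010010110
step 2: 0101101111
position 6 holds 0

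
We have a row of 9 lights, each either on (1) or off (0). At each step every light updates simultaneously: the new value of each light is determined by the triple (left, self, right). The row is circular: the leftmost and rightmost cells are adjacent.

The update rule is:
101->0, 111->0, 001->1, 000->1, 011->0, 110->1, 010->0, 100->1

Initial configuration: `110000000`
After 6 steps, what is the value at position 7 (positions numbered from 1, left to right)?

step 1: 011111111
step 2: 000000001
step 3: 111111110
step 4: 000000010
step 5: 111111101
step 6: 000000100
position 7 holds 1

1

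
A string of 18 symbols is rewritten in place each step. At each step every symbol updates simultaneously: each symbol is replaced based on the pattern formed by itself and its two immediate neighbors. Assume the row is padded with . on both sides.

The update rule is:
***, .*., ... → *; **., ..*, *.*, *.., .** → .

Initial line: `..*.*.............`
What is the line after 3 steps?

*.*.*.************
*.*.*..**********.
*.*.*...********..

*.*.*...********..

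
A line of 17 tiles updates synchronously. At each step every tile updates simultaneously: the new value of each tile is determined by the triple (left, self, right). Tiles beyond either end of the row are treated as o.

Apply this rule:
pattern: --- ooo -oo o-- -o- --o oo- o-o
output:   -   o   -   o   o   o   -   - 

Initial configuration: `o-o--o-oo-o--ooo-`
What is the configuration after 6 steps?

------o-oo--o--o-

--oooo----ooo-o--
oo-oo-o--o-o--ooo
o-----oooo-ooo-oo
-o---o-oo---o---o
-oo-oo---o-ooo-o-
------o-oo--o--o-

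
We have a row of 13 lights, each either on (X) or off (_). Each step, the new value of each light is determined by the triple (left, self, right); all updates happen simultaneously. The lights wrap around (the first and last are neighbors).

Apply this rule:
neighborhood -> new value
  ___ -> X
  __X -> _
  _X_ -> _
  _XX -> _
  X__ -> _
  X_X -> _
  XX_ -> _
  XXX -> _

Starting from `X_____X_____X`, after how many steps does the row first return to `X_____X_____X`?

2

step 1: __XXX___XXX__
step 2: X_____X_____X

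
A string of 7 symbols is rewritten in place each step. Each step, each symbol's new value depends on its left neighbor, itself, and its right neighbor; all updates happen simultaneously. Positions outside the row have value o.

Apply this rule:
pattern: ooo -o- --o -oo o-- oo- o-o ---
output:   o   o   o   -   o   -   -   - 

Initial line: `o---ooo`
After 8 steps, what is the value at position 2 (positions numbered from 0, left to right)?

-

-o-o-oo
-o-o--o
-o-ooo-
-o--o--
-oooooo
--ooooo
oo-oooo
o---ooo
position 2 holds -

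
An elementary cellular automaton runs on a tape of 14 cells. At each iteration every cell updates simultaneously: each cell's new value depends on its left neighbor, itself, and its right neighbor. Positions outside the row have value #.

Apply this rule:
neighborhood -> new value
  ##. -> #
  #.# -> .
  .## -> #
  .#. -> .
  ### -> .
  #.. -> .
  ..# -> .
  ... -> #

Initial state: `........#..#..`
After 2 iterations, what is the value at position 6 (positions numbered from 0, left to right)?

#

iteration 1: .######.......
iteration 2: .#....#.#####.
position 6 holds #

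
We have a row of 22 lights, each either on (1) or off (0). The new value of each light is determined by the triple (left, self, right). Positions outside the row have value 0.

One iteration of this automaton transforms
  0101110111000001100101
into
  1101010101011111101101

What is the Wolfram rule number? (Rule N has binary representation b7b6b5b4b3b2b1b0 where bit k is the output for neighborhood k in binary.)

position 4: 111 → 0  (bit 7 = 0)
position 5: 110 → 1  (bit 6 = 1)
position 2: 101 → 0  (bit 5 = 0)
position 10: 100 → 0  (bit 4 = 0)
position 3: 011 → 1  (bit 3 = 1)
position 1: 010 → 1  (bit 2 = 1)
position 0: 001 → 1  (bit 1 = 1)
position 11: 000 → 1  (bit 0 = 1)
bits b7..b0 = 01001111 = 79

79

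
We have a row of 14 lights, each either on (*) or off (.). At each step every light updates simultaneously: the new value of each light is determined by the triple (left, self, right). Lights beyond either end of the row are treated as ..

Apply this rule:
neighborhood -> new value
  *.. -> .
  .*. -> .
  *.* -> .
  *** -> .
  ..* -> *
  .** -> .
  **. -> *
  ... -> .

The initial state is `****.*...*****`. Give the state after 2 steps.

..*....*....*.

step 1: ...*....*....*
step 2: ..*....*....*.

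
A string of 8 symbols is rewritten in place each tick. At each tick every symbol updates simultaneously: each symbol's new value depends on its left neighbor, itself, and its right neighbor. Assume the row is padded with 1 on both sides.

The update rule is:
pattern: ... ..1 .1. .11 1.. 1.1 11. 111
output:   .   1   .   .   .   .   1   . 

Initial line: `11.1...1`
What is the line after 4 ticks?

...1..1.

.1....1.
.....1..
....1..1
...1..1.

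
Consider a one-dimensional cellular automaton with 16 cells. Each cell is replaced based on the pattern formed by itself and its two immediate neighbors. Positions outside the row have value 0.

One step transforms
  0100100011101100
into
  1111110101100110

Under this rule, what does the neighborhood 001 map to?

At position 0 the neighborhood is 001; the next row has 1 there.

1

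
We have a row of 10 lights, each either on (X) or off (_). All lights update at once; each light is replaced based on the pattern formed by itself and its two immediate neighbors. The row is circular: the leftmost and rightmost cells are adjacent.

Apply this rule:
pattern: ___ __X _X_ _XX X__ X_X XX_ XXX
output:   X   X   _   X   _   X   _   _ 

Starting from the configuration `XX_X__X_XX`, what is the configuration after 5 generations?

_X_XX__XX_

__X__X_XX_
XX__X_XX__
X__X_XX__X
__X_XX__XX
_X_XX__XX_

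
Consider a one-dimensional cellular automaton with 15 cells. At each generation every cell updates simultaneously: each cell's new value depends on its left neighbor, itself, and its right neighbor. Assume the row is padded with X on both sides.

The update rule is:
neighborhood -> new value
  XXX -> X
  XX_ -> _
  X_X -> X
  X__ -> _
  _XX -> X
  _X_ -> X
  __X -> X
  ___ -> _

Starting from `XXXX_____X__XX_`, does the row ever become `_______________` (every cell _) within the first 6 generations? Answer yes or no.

no

XXX_____XX_XX_X
XX_____XX_XX_XX
X_____XX_XX_XXX
_____XX_XX_XXXX
____XX_XX_XXXXX
___XX_XX_XXXXXX
generation 6 is ___XX_XX_XXXXXX, still not uniform _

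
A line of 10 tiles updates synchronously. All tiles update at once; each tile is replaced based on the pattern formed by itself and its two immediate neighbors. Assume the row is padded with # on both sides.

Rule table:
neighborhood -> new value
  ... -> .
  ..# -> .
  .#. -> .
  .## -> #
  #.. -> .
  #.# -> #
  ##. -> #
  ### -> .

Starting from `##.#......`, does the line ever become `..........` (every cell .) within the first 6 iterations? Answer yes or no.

yes

.##.......
###.......
..#.......
..........
all cells are . at iteration 4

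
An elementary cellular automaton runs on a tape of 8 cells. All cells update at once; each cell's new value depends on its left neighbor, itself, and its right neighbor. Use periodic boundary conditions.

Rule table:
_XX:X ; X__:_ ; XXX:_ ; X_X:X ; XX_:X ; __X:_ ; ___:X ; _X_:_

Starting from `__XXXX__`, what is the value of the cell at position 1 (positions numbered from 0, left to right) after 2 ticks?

X_X__X_X
XX____XX
position 1 holds X

X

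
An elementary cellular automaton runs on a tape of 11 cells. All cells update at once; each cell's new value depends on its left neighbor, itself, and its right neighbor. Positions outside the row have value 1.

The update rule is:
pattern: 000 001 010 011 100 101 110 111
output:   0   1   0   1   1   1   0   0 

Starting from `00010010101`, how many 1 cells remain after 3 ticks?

tick 1: 10101101011
tick 2: 01011010110
tick 3: 10110101101
count of 1: 7

7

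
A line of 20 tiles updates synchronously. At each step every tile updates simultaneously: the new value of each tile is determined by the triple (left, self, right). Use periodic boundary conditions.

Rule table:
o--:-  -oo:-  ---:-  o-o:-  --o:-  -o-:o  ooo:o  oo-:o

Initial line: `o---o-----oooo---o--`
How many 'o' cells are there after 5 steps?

4

o---o------ooo---o--
o---o-------oo---o--
o---o--------o---o--
o---o--------o---o--  (fixed point — unchanged through step 5)
count of o: 4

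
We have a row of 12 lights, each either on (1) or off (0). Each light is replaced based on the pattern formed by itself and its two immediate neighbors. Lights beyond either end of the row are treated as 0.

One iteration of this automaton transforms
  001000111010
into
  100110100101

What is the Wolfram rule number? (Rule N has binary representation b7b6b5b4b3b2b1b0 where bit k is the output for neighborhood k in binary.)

57

position 7: 111 → 0  (bit 7 = 0)
position 8: 110 → 0  (bit 6 = 0)
position 9: 101 → 1  (bit 5 = 1)
position 3: 100 → 1  (bit 4 = 1)
position 6: 011 → 1  (bit 3 = 1)
position 2: 010 → 0  (bit 2 = 0)
position 1: 001 → 0  (bit 1 = 0)
position 0: 000 → 1  (bit 0 = 1)
bits b7..b0 = 00111001 = 57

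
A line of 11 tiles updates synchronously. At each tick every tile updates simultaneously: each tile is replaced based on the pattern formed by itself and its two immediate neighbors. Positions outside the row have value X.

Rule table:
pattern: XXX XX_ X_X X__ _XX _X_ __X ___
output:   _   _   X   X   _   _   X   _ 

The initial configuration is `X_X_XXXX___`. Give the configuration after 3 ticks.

_X_X_XX_X_X

_X_X____X_X
X_X_X__X_X_
_X_X_XX_X_X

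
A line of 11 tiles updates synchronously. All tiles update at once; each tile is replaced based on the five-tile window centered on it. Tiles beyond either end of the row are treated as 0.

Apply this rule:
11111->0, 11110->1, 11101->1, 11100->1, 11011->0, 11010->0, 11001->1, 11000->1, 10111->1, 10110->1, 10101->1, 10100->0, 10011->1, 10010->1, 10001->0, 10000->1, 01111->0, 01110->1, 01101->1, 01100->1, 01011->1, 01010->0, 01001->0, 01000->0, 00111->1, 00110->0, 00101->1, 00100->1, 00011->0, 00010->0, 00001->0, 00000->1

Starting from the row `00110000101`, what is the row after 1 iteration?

00011100100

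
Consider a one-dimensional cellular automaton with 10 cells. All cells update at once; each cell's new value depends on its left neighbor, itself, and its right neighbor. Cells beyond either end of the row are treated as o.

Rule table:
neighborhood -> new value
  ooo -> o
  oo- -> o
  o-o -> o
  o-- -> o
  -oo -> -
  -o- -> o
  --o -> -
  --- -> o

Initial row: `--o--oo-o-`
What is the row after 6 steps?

oooooo-oo-

o-oo--oooo
oo-oo--ooo
ooo-oo--oo
oooo-oo--o
ooooo-oo--
oooooo-oo-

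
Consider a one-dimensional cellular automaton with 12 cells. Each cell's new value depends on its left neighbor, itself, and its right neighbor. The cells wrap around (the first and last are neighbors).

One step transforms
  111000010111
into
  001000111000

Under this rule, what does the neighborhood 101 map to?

At position 8 the neighborhood is 101; the next row has 1 there.

1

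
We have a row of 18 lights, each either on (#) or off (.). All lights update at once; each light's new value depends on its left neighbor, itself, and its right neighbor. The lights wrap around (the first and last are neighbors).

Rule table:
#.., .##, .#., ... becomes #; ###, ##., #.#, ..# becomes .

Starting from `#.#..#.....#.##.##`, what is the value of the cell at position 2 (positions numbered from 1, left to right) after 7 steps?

..##.#####.#.#..#.
#.#..#.....#.##.##  (repeats step 0; period 2)
step 7: ..##.#####.#.#..#.
position 2 holds .

.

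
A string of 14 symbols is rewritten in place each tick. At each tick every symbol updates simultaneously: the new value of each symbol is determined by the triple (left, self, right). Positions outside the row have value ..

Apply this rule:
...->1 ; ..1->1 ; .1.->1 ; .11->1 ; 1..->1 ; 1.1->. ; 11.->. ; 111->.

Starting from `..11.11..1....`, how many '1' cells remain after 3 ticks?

11

111..1.1111111
1..111.1......
1111...1111111
count of 1: 11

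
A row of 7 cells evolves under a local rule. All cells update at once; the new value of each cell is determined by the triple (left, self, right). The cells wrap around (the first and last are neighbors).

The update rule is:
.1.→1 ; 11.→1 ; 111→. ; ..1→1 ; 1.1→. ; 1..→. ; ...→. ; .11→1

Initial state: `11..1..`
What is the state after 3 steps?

.1.11.1

step 1: 11.11.1
step 2: .1.11.1
step 3: .1.11.1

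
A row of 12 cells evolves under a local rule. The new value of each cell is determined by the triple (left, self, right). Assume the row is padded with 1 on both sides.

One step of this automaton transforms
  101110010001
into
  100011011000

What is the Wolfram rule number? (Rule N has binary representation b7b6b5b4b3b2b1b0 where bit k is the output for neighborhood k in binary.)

position 3: 111 → 0  (bit 7 = 0)
position 0: 110 → 1  (bit 6 = 1)
position 1: 101 → 0  (bit 5 = 0)
position 5: 100 → 1  (bit 4 = 1)
position 2: 011 → 0  (bit 3 = 0)
position 7: 010 → 1  (bit 2 = 1)
position 6: 001 → 0  (bit 1 = 0)
position 9: 000 → 0  (bit 0 = 0)
bits b7..b0 = 01010100 = 84

84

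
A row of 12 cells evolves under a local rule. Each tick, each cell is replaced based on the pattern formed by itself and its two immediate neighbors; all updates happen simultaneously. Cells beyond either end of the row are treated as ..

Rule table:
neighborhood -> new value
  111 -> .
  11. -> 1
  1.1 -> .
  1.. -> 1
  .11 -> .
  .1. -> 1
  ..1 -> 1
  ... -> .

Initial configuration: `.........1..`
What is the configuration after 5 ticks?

....111.11.1

........111.
.......1..11
......1111.1
.....1...1.1
....111.11.1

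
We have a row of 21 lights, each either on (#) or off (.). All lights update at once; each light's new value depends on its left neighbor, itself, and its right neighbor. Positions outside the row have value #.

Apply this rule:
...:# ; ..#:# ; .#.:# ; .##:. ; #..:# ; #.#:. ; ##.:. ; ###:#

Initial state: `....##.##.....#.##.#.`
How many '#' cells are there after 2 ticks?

17

tick 1: ####.....######....#.
tick 2: ###.#####.####.#####.
count of #: 17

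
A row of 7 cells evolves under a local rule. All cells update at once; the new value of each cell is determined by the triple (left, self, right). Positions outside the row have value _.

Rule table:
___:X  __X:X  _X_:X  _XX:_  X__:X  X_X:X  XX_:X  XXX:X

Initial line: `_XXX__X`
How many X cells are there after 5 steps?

X_XXXXX
XX_XXXX
_XX_XXX
X_XX_XX
XX_XX_X
count of X: 5

5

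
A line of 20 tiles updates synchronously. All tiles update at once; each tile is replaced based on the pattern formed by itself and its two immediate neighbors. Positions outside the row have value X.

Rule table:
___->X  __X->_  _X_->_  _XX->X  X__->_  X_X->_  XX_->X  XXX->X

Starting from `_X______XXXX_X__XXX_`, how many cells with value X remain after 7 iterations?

iteration 1: ___XXXX_XXXX____XXX_
iteration 2: _X_XXXX_XXXX_XX_XXX_
iteration 3: ___XXXX_XXXX_XX_XXX_
iteration 4: _X_XXXX_XXXX_XX_XXX_  (repeats iteration 2; period 2)
iteration 7: ___XXXX_XXXX_XX_XXX_
count of X: 13

13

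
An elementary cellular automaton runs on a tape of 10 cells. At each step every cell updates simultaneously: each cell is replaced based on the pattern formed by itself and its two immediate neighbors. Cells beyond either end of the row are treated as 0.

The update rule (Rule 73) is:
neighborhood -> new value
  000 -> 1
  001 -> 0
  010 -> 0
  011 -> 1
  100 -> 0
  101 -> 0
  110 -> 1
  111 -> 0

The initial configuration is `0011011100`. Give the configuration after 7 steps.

step 1: 1011010101
step 2: 0011000000
step 3: 1011011111
step 4: 0011010001
step 5: 1011000100
step 6: 0011010001  (repeats step 4; period 2)
step 7: 1011000100

1011000100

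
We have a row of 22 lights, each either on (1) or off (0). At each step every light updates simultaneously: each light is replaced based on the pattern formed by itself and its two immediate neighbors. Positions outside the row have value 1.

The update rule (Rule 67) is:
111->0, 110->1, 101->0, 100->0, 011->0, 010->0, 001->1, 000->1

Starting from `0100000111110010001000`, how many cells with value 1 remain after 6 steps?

0001111000010100110011
0110001011100001010100
0010110000101110000001
0100010111000010111110
0001100001011100000010
0110101110000101111100
count of 1: 12

12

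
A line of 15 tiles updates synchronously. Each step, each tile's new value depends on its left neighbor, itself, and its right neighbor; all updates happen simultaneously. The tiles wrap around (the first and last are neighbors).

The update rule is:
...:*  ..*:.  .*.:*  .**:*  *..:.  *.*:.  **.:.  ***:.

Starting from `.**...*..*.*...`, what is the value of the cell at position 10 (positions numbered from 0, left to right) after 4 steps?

.

step 1: .*..*.*..*.*.**
step 2: .*..*.*..*.*.*.
step 3: .*..*.*..*.*.*.  (fixed point — unchanged through step 4)
position 10 holds .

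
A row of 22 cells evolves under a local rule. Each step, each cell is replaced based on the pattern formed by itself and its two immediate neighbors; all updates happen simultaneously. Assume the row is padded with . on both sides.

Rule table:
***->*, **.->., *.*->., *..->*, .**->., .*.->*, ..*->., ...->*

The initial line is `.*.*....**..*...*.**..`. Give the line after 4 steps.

...******......*.*..*.

.*.****...*.***.*...**
.*..**.**.*..*..***...
.**.......**.**..*.***
...******......*.*..*.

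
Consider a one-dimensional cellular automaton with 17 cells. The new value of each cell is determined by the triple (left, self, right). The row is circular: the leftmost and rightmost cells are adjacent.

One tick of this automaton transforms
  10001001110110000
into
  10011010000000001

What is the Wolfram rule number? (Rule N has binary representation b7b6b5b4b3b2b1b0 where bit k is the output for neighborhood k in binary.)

position 8: 111 → 0  (bit 7 = 0)
position 9: 110 → 0  (bit 6 = 0)
position 10: 101 → 0  (bit 5 = 0)
position 1: 100 → 0  (bit 4 = 0)
position 7: 011 → 0  (bit 3 = 0)
position 0: 010 → 1  (bit 2 = 1)
position 3: 001 → 1  (bit 1 = 1)
position 2: 000 → 0  (bit 0 = 0)
bits b7..b0 = 00000110 = 6

6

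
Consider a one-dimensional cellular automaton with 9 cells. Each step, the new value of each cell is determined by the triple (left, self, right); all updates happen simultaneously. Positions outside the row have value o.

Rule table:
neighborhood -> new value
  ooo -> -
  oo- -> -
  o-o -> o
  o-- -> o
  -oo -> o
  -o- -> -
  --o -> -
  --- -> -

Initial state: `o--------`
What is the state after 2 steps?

step 1: -o-------
step 2: o-o------

o-o------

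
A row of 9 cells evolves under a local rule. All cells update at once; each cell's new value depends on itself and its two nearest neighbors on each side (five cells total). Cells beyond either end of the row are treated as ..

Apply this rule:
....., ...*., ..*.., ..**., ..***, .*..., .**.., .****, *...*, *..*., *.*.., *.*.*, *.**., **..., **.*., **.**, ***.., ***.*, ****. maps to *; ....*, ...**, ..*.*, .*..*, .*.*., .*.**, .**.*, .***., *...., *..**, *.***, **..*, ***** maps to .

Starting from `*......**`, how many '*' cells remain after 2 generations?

6

generation 1: **.**..**
generation 2: *.***..**
count of *: 6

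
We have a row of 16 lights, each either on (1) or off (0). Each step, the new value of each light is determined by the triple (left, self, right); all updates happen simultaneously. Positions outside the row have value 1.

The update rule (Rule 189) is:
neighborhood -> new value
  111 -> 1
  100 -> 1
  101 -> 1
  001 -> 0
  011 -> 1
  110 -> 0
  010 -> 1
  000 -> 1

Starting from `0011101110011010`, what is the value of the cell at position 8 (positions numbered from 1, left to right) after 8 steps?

1

step 1: 1011011101010111
step 2: 0110111011111111
step 3: 1101110111111111
step 4: 1011101111111111
step 5: 0111011111111111
step 6: 1110111111111111
step 7: 1101111111111111
step 8: 1011111111111111
position 8 holds 1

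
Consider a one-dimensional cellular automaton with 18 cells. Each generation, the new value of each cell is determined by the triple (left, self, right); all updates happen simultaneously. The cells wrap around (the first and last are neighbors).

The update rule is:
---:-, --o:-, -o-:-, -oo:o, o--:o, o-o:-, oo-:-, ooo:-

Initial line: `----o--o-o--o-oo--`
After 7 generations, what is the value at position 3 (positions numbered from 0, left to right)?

-

generation 1: -----o----o---o-o-
generation 2: ------o----o-----o
generation 3: o------o----o-----
generation 4: -o------o----o----
generation 5: --o------o----o---
generation 6: ---o------o----o--
generation 7: ----o------o----o-
position 3 holds -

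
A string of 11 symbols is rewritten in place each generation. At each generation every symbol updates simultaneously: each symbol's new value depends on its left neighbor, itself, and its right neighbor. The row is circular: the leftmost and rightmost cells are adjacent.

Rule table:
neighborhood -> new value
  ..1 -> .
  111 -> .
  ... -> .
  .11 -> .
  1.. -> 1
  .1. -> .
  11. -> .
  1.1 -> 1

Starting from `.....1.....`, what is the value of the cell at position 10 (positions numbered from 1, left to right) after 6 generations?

generation 1: ......1....
generation 2: .......1...
generation 3: ........1..
generation 4: .........1.
generation 5: ..........1
generation 6: 1..........
position 10 holds .

.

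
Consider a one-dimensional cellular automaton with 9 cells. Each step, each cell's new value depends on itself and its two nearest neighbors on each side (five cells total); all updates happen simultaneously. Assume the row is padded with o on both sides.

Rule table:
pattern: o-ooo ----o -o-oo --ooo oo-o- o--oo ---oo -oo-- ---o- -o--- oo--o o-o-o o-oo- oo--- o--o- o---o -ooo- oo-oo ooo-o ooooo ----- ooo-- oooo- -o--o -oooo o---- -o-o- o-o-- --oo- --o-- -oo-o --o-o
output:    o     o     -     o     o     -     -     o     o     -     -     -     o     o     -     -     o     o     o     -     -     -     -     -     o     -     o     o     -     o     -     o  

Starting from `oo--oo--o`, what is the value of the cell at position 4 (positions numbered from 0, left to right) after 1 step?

-----o--o
position 4 holds -

-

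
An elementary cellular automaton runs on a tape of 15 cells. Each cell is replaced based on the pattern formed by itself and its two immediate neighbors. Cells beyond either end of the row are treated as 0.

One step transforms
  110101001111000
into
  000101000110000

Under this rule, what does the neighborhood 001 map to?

At position 7 the neighborhood is 001; the next row has 0 there.

0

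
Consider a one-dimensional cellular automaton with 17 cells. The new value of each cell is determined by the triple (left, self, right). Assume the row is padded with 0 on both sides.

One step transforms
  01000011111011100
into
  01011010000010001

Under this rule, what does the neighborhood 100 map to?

0

At position 2 the neighborhood is 100; the next row has 0 there.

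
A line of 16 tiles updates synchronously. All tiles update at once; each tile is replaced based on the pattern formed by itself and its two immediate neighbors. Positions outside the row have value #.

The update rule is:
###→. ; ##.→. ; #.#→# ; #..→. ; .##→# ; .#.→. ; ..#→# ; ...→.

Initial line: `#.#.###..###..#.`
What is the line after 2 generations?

generation 1: .#.##...##...#.#
generation 2: #.##...##...#.##

#.##...##...#.##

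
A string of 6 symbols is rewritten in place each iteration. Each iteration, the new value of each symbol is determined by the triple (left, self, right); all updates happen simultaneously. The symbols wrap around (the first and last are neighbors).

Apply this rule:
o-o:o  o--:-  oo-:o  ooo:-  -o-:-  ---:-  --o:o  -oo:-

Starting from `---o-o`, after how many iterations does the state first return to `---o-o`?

6

iteration 1: --o-o-
iteration 2: -o-o--
iteration 3: o-o---
iteration 4: -o---o
iteration 5: o---o-
iteration 6: ---o-o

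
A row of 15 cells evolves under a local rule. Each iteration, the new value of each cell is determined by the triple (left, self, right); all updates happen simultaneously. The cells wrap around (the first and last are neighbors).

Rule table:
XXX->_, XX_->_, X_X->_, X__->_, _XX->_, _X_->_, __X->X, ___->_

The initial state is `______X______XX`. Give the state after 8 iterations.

_____X_______X_

_____X______X__
____X______X___
___X______X____
__X______X_____
_X______X______
X______X_______
______X_______X
_____X_______X_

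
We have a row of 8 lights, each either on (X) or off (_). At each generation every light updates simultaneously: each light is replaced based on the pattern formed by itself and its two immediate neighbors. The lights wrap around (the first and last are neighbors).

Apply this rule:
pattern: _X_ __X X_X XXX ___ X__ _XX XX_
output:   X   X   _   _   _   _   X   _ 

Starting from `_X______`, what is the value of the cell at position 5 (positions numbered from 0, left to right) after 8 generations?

_

XX______
X______X
______XX
_____XX_
____XX__
___XX___
__XX____
_XX_____
position 5 holds _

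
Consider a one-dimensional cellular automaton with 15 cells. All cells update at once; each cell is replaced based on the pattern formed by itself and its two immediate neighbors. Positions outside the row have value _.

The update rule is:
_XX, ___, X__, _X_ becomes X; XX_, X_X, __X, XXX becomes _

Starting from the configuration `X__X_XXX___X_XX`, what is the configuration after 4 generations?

generation 1: XX_X_X__XX_X_X_
generation 2: X__X_XX_X__X_XX
generation 3: XX_X_X__XX_X_X_  (repeats generation 1; period 2)
generation 4: X__X_XX_X__X_XX

X__X_XX_X__X_XX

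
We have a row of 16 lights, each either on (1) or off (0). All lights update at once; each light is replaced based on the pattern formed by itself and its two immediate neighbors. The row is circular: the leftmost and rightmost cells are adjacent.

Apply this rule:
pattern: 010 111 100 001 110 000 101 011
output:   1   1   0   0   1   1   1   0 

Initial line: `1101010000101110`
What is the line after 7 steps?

1101110111110110

0111110110110111
1011111011011011
1101111101101101
1110111110110110
0111011111011011
1011101111101101
1101110111110110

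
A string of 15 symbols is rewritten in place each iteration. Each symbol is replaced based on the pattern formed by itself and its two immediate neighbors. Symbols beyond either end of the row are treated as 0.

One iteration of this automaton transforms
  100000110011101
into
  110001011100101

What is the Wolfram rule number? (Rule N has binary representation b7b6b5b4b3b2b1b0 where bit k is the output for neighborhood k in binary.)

86

position 11: 111 → 0  (bit 7 = 0)
position 7: 110 → 1  (bit 6 = 1)
position 13: 101 → 0  (bit 5 = 0)
position 1: 100 → 1  (bit 4 = 1)
position 6: 011 → 0  (bit 3 = 0)
position 0: 010 → 1  (bit 2 = 1)
position 5: 001 → 1  (bit 1 = 1)
position 2: 000 → 0  (bit 0 = 0)
bits b7..b0 = 01010110 = 86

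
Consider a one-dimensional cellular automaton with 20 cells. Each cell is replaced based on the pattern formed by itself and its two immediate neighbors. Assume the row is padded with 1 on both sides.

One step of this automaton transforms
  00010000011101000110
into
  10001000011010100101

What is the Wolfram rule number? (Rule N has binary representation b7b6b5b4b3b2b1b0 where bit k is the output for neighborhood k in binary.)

position 10: 111 → 1  (bit 7 = 1)
position 11: 110 → 0  (bit 6 = 0)
position 12: 101 → 1  (bit 5 = 1)
position 0: 100 → 1  (bit 4 = 1)
position 9: 011 → 1  (bit 3 = 1)
position 3: 010 → 0  (bit 2 = 0)
position 2: 001 → 0  (bit 1 = 0)
position 1: 000 → 0  (bit 0 = 0)
bits b7..b0 = 10111000 = 184

184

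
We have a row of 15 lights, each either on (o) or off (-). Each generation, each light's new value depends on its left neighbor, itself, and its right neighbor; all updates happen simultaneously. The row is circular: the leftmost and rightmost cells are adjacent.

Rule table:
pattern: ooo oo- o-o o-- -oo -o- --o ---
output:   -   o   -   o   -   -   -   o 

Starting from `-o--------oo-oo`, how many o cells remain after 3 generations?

9

--ooooooo--o--o
o-------oo--o--
-oooooo--oo--o-
count of o: 9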